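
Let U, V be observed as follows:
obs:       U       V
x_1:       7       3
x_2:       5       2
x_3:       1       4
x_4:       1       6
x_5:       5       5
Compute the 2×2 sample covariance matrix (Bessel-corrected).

Step 1 — column means:
  mean(U) = (7 + 5 + 1 + 1 + 5) / 5 = 19/5 = 3.8
  mean(V) = (3 + 2 + 4 + 6 + 5) / 5 = 20/5 = 4

Step 2 — sample covariance S[i,j] = (1/(n-1)) · Σ_k (x_{k,i} - mean_i) · (x_{k,j} - mean_j), with n-1 = 4.
  S[U,U] = ((3.2)·(3.2) + (1.2)·(1.2) + (-2.8)·(-2.8) + (-2.8)·(-2.8) + (1.2)·(1.2)) / 4 = 28.8/4 = 7.2
  S[U,V] = ((3.2)·(-1) + (1.2)·(-2) + (-2.8)·(0) + (-2.8)·(2) + (1.2)·(1)) / 4 = -10/4 = -2.5
  S[V,V] = ((-1)·(-1) + (-2)·(-2) + (0)·(0) + (2)·(2) + (1)·(1)) / 4 = 10/4 = 2.5

S is symmetric (S[j,i] = S[i,j]). Assembling:

S = [[7.2, -2.5],
 [-2.5, 2.5]]


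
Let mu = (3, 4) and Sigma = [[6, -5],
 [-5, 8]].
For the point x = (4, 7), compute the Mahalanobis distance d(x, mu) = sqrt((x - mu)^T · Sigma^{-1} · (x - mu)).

Step 1 — centre the observation: (x - mu) = (1, 3).

Step 2 — invert Sigma. det(Sigma) = 6·8 - (-5)² = 23.
  Sigma^{-1} = (1/det) · [[d, -b], [-b, a]] = [[0.3478, 0.2174],
 [0.2174, 0.2609]].

Step 3 — form the quadratic (x - mu)^T · Sigma^{-1} · (x - mu):
  Sigma^{-1} · (x - mu) = (1, 1).
  (x - mu)^T · [Sigma^{-1} · (x - mu)] = (1)·(1) + (3)·(1) = 4.

Step 4 — take square root: d = √(4) ≈ 2.

d(x, mu) = √(4) ≈ 2


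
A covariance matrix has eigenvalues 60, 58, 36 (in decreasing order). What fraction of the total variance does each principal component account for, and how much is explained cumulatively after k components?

Step 1 — total variance = trace(Sigma) = Σ λ_i = 60 + 58 + 36 = 154.

Step 2 — fraction explained by component i = λ_i / Σ λ:
  PC1: 60/154 = 0.3896
  PC2: 58/154 = 0.3766
  PC3: 36/154 = 0.2338

Step 3 — cumulative fraction after k components = (λ_1 + ... + λ_k) / Σ λ:
  k = 1: 60/154 = 0.3896
  k = 2: (60 + 58)/154 = 118/154 = 0.7662
  k = 3: (60 + 58 + 36)/154 = 154/154 = 1

Summary (fraction, with percent):

explained: PC1 0.3896 (38.96%), PC2 0.3766 (37.66%), PC3 0.2338 (23.38%);  cumulative: 0.3896, 0.7662, 1


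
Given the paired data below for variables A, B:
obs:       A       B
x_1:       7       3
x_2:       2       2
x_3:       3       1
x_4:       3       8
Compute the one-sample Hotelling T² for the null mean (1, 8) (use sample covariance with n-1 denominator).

Step 1 — sample mean vector:
  mean(A) = (7 + 2 + 3 + 3) / 4 = 15/4 = 3.75
  mean(B) = (3 + 2 + 1 + 8) / 4 = 14/4 = 3.5
  x̄ = (3.75, 3.5),  deviation x̄ - mu_0 = (3.75, 3.5) - (1, 8) = (2.75, -4.5).

Step 2 — sample covariance matrix, S[i,j] = (1/(n-1)) · Σ_k (x_{k,i} - mean_i) · (x_{k,j} - mean_j), divisor n-1 = 3:
  S[A,A] = ((3.25)·(3.25) + (-1.75)·(-1.75) + (-0.75)·(-0.75) + (-0.75)·(-0.75)) / 3 = 14.75/3 = 4.9167
  S[A,B] = ((3.25)·(-0.5) + (-1.75)·(-1.5) + (-0.75)·(-2.5) + (-0.75)·(4.5)) / 3 = -0.5/3 = -0.1667
  S[B,B] = ((-0.5)·(-0.5) + (-1.5)·(-1.5) + (-2.5)·(-2.5) + (4.5)·(4.5)) / 3 = 29/3 = 9.6667
  S = [[4.9167, -0.1667],
 [-0.1667, 9.6667]].

Step 3 — invert S. det(S) = 4.9167·9.6667 - (-0.1667)² = 47.5.
  S^{-1} = (1/det) · [[d, -b], [-b, a]] = [[0.2035, 0.0035],
 [0.0035, 0.1035]].

Step 4 — quadratic form (x̄ - mu_0)^T · S^{-1} · (x̄ - mu_0):
  S^{-1} · (x̄ - mu_0) = (0.5439, -0.4561),
  (x̄ - mu_0)^T · [...] = (2.75)·(0.5439) + (-4.5)·(-0.4561) = 3.5482.

Step 5 — scale by n: T² = 4 · 3.5482 = 14.193.

T² ≈ 14.193


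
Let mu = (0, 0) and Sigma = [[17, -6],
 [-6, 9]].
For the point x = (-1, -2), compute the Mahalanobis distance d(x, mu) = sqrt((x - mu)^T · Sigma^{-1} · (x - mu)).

Step 1 — centre the observation: (x - mu) = (-1, -2).

Step 2 — invert Sigma. det(Sigma) = 17·9 - (-6)² = 117.
  Sigma^{-1} = (1/det) · [[d, -b], [-b, a]] = [[0.0769, 0.0513],
 [0.0513, 0.1453]].

Step 3 — form the quadratic (x - mu)^T · Sigma^{-1} · (x - mu):
  Sigma^{-1} · (x - mu) = (-0.1795, -0.3419).
  (x - mu)^T · [Sigma^{-1} · (x - mu)] = (-1)·(-0.1795) + (-2)·(-0.3419) = 0.8632.

Step 4 — take square root: d = √(0.8632) ≈ 0.9291.

d(x, mu) = √(0.8632) ≈ 0.9291


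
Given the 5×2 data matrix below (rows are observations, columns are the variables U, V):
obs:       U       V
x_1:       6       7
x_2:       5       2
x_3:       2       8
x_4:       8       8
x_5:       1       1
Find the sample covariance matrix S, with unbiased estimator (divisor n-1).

Step 1 — column means:
  mean(U) = (6 + 5 + 2 + 8 + 1) / 5 = 22/5 = 4.4
  mean(V) = (7 + 2 + 8 + 8 + 1) / 5 = 26/5 = 5.2

Step 2 — sample covariance S[i,j] = (1/(n-1)) · Σ_k (x_{k,i} - mean_i) · (x_{k,j} - mean_j), with n-1 = 4.
  S[U,U] = ((1.6)·(1.6) + (0.6)·(0.6) + (-2.4)·(-2.4) + (3.6)·(3.6) + (-3.4)·(-3.4)) / 4 = 33.2/4 = 8.3
  S[U,V] = ((1.6)·(1.8) + (0.6)·(-3.2) + (-2.4)·(2.8) + (3.6)·(2.8) + (-3.4)·(-4.2)) / 4 = 18.6/4 = 4.65
  S[V,V] = ((1.8)·(1.8) + (-3.2)·(-3.2) + (2.8)·(2.8) + (2.8)·(2.8) + (-4.2)·(-4.2)) / 4 = 46.8/4 = 11.7

S is symmetric (S[j,i] = S[i,j]). Assembling:

S = [[8.3, 4.65],
 [4.65, 11.7]]


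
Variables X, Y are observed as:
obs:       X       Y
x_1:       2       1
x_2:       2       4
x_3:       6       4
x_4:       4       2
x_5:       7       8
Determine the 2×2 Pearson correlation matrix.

Step 1 — column means:
  mean(X) = (2 + 2 + 6 + 4 + 7) / 5 = 21/5 = 4.2
  mean(Y) = (1 + 4 + 4 + 2 + 8) / 5 = 19/5 = 3.8

Step 2 — sample variances and covariances s[i,j] = (1/(n-1)) · Σ_k (x_{k,i} - mean_i) · (x_{k,j} - mean_j), with n-1 = 4:
  s[X,X] = ((-2.2)·(-2.2) + (-2.2)·(-2.2) + (1.8)·(1.8) + (-0.2)·(-0.2) + (2.8)·(2.8)) / 4 = 20.8/4 = 5.2
  s[X,Y] = ((-2.2)·(-2.8) + (-2.2)·(0.2) + (1.8)·(0.2) + (-0.2)·(-1.8) + (2.8)·(4.2)) / 4 = 18.2/4 = 4.55
  s[Y,Y] = ((-2.8)·(-2.8) + (0.2)·(0.2) + (0.2)·(0.2) + (-1.8)·(-1.8) + (4.2)·(4.2)) / 4 = 28.8/4 = 7.2
  Sample standard deviations s_i = √(s[i,i]):
  s(X) = √(5.2) = 2.2804
  s(Y) = √(7.2) = 2.6833

Step 3 — r_{ij} = s_{ij} / (s_i · s_j):
  r[X,X] = 1 (diagonal).
  r[X,Y] = 4.55 / (2.2804 · 2.6833) = 4.55 / 6.1188 = 0.7436
  r[Y,Y] = 1 (diagonal).

R is symmetric with unit diagonal. Assembling:

R = [[1, 0.7436],
 [0.7436, 1]]


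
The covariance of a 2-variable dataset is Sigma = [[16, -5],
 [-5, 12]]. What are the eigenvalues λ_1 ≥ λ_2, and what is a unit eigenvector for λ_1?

Step 1 — characteristic polynomial of 2×2 Sigma:
  det(Sigma - λI) = λ² - trace · λ + det = 0.
  trace = 16 + 12 = 28, det = 16·12 - (-5)² = 167.
Step 2 — discriminant:
  Δ = trace² - 4·det = 784 - 668 = 116.
Step 3 — eigenvalues:
  λ = (trace ± √Δ)/2 = (28 ± 10.7703)/2,
  λ_1 = 19.3852,  λ_2 = 8.6148.

Step 4 — unit eigenvector for λ_1: solve (Sigma - λ_1 I)v = 0. First row:
  (16 - 19.3852)·v_x + (-5)·v_y = 0, i.e. (-3.3852)·v_x + (-5)·v_y = 0,
  so v ∝ (b, λ_1 - a) = (-5, 3.3852); multiply by -1 so the first entry is positive: u = (5, -3.3852).
  ||u|| = √((5)² + (-3.3852)²) = √(36.4593) ≈ 6.0382,
  v_1 = u/||u|| ≈ (0.8281, -0.5606) (||v_1|| = 1).

λ_1 = 19.3852,  λ_2 = 8.6148;  v_1 ≈ (0.8281, -0.5606)


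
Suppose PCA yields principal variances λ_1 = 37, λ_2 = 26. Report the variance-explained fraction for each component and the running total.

Step 1 — total variance = trace(Sigma) = Σ λ_i = 37 + 26 = 63.

Step 2 — fraction explained by component i = λ_i / Σ λ:
  PC1: 37/63 = 0.5873
  PC2: 26/63 = 0.4127

Step 3 — cumulative fraction after k components = (λ_1 + ... + λ_k) / Σ λ:
  k = 1: 37/63 = 0.5873
  k = 2: (37 + 26)/63 = 63/63 = 1

Summary (fraction, with percent):

explained: PC1 0.5873 (58.73%), PC2 0.4127 (41.27%);  cumulative: 0.5873, 1


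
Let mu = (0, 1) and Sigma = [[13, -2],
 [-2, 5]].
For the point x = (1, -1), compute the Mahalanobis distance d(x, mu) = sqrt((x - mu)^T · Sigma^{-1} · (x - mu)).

Step 1 — centre the observation: (x - mu) = (1, -2).

Step 2 — invert Sigma. det(Sigma) = 13·5 - (-2)² = 61.
  Sigma^{-1} = (1/det) · [[d, -b], [-b, a]] = [[0.082, 0.0328],
 [0.0328, 0.2131]].

Step 3 — form the quadratic (x - mu)^T · Sigma^{-1} · (x - mu):
  Sigma^{-1} · (x - mu) = (0.0164, -0.3934).
  (x - mu)^T · [Sigma^{-1} · (x - mu)] = (1)·(0.0164) + (-2)·(-0.3934) = 0.8033.

Step 4 — take square root: d = √(0.8033) ≈ 0.8963.

d(x, mu) = √(0.8033) ≈ 0.8963


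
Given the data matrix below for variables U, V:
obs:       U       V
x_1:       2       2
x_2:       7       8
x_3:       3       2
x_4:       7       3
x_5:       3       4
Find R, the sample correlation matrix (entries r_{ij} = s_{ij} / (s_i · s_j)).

Step 1 — column means:
  mean(U) = (2 + 7 + 3 + 7 + 3) / 5 = 22/5 = 4.4
  mean(V) = (2 + 8 + 2 + 3 + 4) / 5 = 19/5 = 3.8

Step 2 — sample variances and covariances s[i,j] = (1/(n-1)) · Σ_k (x_{k,i} - mean_i) · (x_{k,j} - mean_j), with n-1 = 4:
  s[U,U] = ((-2.4)·(-2.4) + (2.6)·(2.6) + (-1.4)·(-1.4) + (2.6)·(2.6) + (-1.4)·(-1.4)) / 4 = 23.2/4 = 5.8
  s[U,V] = ((-2.4)·(-1.8) + (2.6)·(4.2) + (-1.4)·(-1.8) + (2.6)·(-0.8) + (-1.4)·(0.2)) / 4 = 15.4/4 = 3.85
  s[V,V] = ((-1.8)·(-1.8) + (4.2)·(4.2) + (-1.8)·(-1.8) + (-0.8)·(-0.8) + (0.2)·(0.2)) / 4 = 24.8/4 = 6.2
  Sample standard deviations s_i = √(s[i,i]):
  s(U) = √(5.8) = 2.4083
  s(V) = √(6.2) = 2.49

Step 3 — r_{ij} = s_{ij} / (s_i · s_j):
  r[U,U] = 1 (diagonal).
  r[U,V] = 3.85 / (2.4083 · 2.49) = 3.85 / 5.9967 = 0.642
  r[V,V] = 1 (diagonal).

R is symmetric with unit diagonal. Assembling:

R = [[1, 0.642],
 [0.642, 1]]


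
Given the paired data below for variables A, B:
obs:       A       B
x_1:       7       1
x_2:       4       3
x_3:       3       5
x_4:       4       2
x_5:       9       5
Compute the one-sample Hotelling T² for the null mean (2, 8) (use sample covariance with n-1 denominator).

Step 1 — sample mean vector:
  mean(A) = (7 + 4 + 3 + 4 + 9) / 5 = 27/5 = 5.4
  mean(B) = (1 + 3 + 5 + 2 + 5) / 5 = 16/5 = 3.2
  x̄ = (5.4, 3.2),  deviation x̄ - mu_0 = (5.4, 3.2) - (2, 8) = (3.4, -4.8).

Step 2 — sample covariance matrix, S[i,j] = (1/(n-1)) · Σ_k (x_{k,i} - mean_i) · (x_{k,j} - mean_j), divisor n-1 = 4:
  S[A,A] = ((1.6)·(1.6) + (-1.4)·(-1.4) + (-2.4)·(-2.4) + (-1.4)·(-1.4) + (3.6)·(3.6)) / 4 = 25.2/4 = 6.3
  S[A,B] = ((1.6)·(-2.2) + (-1.4)·(-0.2) + (-2.4)·(1.8) + (-1.4)·(-1.2) + (3.6)·(1.8)) / 4 = 0.6/4 = 0.15
  S[B,B] = ((-2.2)·(-2.2) + (-0.2)·(-0.2) + (1.8)·(1.8) + (-1.2)·(-1.2) + (1.8)·(1.8)) / 4 = 12.8/4 = 3.2
  S = [[6.3, 0.15],
 [0.15, 3.2]].

Step 3 — invert S. det(S) = 6.3·3.2 - (0.15)² = 20.1375.
  S^{-1} = (1/det) · [[d, -b], [-b, a]] = [[0.1589, -0.0074],
 [-0.0074, 0.3128]].

Step 4 — quadratic form (x̄ - mu_0)^T · S^{-1} · (x̄ - mu_0):
  S^{-1} · (x̄ - mu_0) = (0.576, -1.527),
  (x̄ - mu_0)^T · [...] = (3.4)·(0.576) + (-4.8)·(-1.527) = 9.2881.

Step 5 — scale by n: T² = 5 · 9.2881 = 46.4407.

T² ≈ 46.4407


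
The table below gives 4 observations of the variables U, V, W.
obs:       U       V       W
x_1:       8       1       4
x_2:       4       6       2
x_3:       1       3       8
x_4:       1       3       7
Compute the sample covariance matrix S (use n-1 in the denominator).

Step 1 — column means:
  mean(U) = (8 + 4 + 1 + 1) / 4 = 14/4 = 3.5
  mean(V) = (1 + 6 + 3 + 3) / 4 = 13/4 = 3.25
  mean(W) = (4 + 2 + 8 + 7) / 4 = 21/4 = 5.25

Step 2 — sample covariance S[i,j] = (1/(n-1)) · Σ_k (x_{k,i} - mean_i) · (x_{k,j} - mean_j), with n-1 = 3.
  S[U,U] = ((4.5)·(4.5) + (0.5)·(0.5) + (-2.5)·(-2.5) + (-2.5)·(-2.5)) / 3 = 33/3 = 11
  S[U,V] = ((4.5)·(-2.25) + (0.5)·(2.75) + (-2.5)·(-0.25) + (-2.5)·(-0.25)) / 3 = -7.5/3 = -2.5
  S[U,W] = ((4.5)·(-1.25) + (0.5)·(-3.25) + (-2.5)·(2.75) + (-2.5)·(1.75)) / 3 = -18.5/3 = -6.1667
  S[V,V] = ((-2.25)·(-2.25) + (2.75)·(2.75) + (-0.25)·(-0.25) + (-0.25)·(-0.25)) / 3 = 12.75/3 = 4.25
  S[V,W] = ((-2.25)·(-1.25) + (2.75)·(-3.25) + (-0.25)·(2.75) + (-0.25)·(1.75)) / 3 = -7.25/3 = -2.4167
  S[W,W] = ((-1.25)·(-1.25) + (-3.25)·(-3.25) + (2.75)·(2.75) + (1.75)·(1.75)) / 3 = 22.75/3 = 7.5833

S is symmetric (S[j,i] = S[i,j]). Assembling:

S = [[11, -2.5, -6.1667],
 [-2.5, 4.25, -2.4167],
 [-6.1667, -2.4167, 7.5833]]


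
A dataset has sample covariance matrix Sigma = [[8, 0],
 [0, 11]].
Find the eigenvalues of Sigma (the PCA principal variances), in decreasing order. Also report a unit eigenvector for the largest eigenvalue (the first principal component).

Step 1 — characteristic polynomial of 2×2 Sigma:
  det(Sigma - λI) = λ² - trace · λ + det = 0.
  trace = 8 + 11 = 19, det = 8·11 - (0)² = 88.
Step 2 — discriminant:
  Δ = trace² - 4·det = 361 - 352 = 9.
Step 3 — eigenvalues:
  λ = (trace ± √Δ)/2 = (19 ± 3)/2,
  λ_1 = 11,  λ_2 = 8.

Step 4 — unit eigenvector for λ_1: Sigma is diagonal, so its eigenvectors are the coordinate axes. λ_1 = 11 is the diagonal entry on the second coordinate axis, hence
  v_1 = (0, 1) (||v_1|| = 1).

λ_1 = 11,  λ_2 = 8;  v_1 ≈ (0, 1)


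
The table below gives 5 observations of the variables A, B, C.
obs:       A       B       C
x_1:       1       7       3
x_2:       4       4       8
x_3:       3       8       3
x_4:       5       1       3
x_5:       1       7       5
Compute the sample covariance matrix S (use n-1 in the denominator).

Step 1 — column means:
  mean(A) = (1 + 4 + 3 + 5 + 1) / 5 = 14/5 = 2.8
  mean(B) = (7 + 4 + 8 + 1 + 7) / 5 = 27/5 = 5.4
  mean(C) = (3 + 8 + 3 + 3 + 5) / 5 = 22/5 = 4.4

Step 2 — sample covariance S[i,j] = (1/(n-1)) · Σ_k (x_{k,i} - mean_i) · (x_{k,j} - mean_j), with n-1 = 4.
  S[A,A] = ((-1.8)·(-1.8) + (1.2)·(1.2) + (0.2)·(0.2) + (2.2)·(2.2) + (-1.8)·(-1.8)) / 4 = 12.8/4 = 3.2
  S[A,B] = ((-1.8)·(1.6) + (1.2)·(-1.4) + (0.2)·(2.6) + (2.2)·(-4.4) + (-1.8)·(1.6)) / 4 = -16.6/4 = -4.15
  S[A,C] = ((-1.8)·(-1.4) + (1.2)·(3.6) + (0.2)·(-1.4) + (2.2)·(-1.4) + (-1.8)·(0.6)) / 4 = 2.4/4 = 0.6
  S[B,B] = ((1.6)·(1.6) + (-1.4)·(-1.4) + (2.6)·(2.6) + (-4.4)·(-4.4) + (1.6)·(1.6)) / 4 = 33.2/4 = 8.3
  S[B,C] = ((1.6)·(-1.4) + (-1.4)·(3.6) + (2.6)·(-1.4) + (-4.4)·(-1.4) + (1.6)·(0.6)) / 4 = -3.8/4 = -0.95
  S[C,C] = ((-1.4)·(-1.4) + (3.6)·(3.6) + (-1.4)·(-1.4) + (-1.4)·(-1.4) + (0.6)·(0.6)) / 4 = 19.2/4 = 4.8

S is symmetric (S[j,i] = S[i,j]). Assembling:

S = [[3.2, -4.15, 0.6],
 [-4.15, 8.3, -0.95],
 [0.6, -0.95, 4.8]]


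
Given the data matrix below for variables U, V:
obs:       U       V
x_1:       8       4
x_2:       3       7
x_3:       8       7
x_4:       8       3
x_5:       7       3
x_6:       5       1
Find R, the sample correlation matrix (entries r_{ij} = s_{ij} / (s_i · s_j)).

Step 1 — column means:
  mean(U) = (8 + 3 + 8 + 8 + 7 + 5) / 6 = 39/6 = 6.5
  mean(V) = (4 + 7 + 7 + 3 + 3 + 1) / 6 = 25/6 = 4.1667

Step 2 — sample variances and covariances s[i,j] = (1/(n-1)) · Σ_k (x_{k,i} - mean_i) · (x_{k,j} - mean_j), with n-1 = 5:
  s[U,U] = ((1.5)·(1.5) + (-3.5)·(-3.5) + (1.5)·(1.5) + (1.5)·(1.5) + (0.5)·(0.5) + (-1.5)·(-1.5)) / 5 = 21.5/5 = 4.3
  s[U,V] = ((1.5)·(-0.1667) + (-3.5)·(2.8333) + (1.5)·(2.8333) + (1.5)·(-1.1667) + (0.5)·(-1.1667) + (-1.5)·(-3.1667)) / 5 = -3.5/5 = -0.7
  s[V,V] = ((-0.1667)·(-0.1667) + (2.8333)·(2.8333) + (2.8333)·(2.8333) + (-1.1667)·(-1.1667) + (-1.1667)·(-1.1667) + (-3.1667)·(-3.1667)) / 5 = 28.8333/5 = 5.7667
  Sample standard deviations s_i = √(s[i,i]):
  s(U) = √(4.3) = 2.0736
  s(V) = √(5.7667) = 2.4014

Step 3 — r_{ij} = s_{ij} / (s_i · s_j):
  r[U,U] = 1 (diagonal).
  r[U,V] = -0.7 / (2.0736 · 2.4014) = -0.7 / 4.9796 = -0.1406
  r[V,V] = 1 (diagonal).

R is symmetric with unit diagonal. Assembling:

R = [[1, -0.1406],
 [-0.1406, 1]]


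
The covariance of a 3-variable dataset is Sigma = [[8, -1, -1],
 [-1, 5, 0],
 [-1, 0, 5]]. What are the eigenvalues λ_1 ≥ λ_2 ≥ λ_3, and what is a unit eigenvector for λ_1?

Step 1 — characteristic polynomial p(λ) = det(λI - Sigma) = λ³ - tr·λ² + c_1·λ - det, where tr = trace, c_1 = sum of the principal 2×2 minors, det = det(Sigma):
  tr = 8 + 5 + 5 = 18,
  c_1 = (8·5 - (-1)²) + (8·5 - (-1)²) + (5·5 - (0)²) = 39 + 39 + 25 = 103,
  det = 8·(5·5 - (0)²) - (-1)·((-1)·5 - (0)·(-1)) + (-1)·((-1)·(0) - 5·(-1)) = 8·(25) - (-1)·(-5) + (-1)·(5) = 190.
  So p(λ) = λ³ - 18λ² + 103λ - 190.
Step 2 — look for an integer root (rational root theorem: any rational root is an integer divisor of 190). Testing λ = 5:
  p(5) = 125 - 450 + 515 - 190 = 0  ✓
  Dividing out (λ - 5): p(λ) = (λ - 5)(λ² - 13λ + 38).
Step 3 — remaining eigenvalues from the quadratic λ² - 13λ + 38 = 0:
  Δ = 13² - 4·38 = 169 - 152 = 17,  λ = (13 ± √17)/2 = (13 ± 4.1231)/2 ≈ 8.5616 or 4.4384.
  Sorted: λ_1 = 8.5616,  λ_2 = 5,  λ_3 = 4.4384  (check: sum = 18 = tr ✓).

Step 4 — unit eigenvector for λ_1 ≈ 8.5616: v spans the null space of (Sigma - λ_1 I), whose rows are
  r_1 = (-0.5616, -1, -1),  r_2 = (-1, -3.5616, 0),  r_3 = (-1, 0, -3.5616).
  v is orthogonal to every row, so take v ∝ r_1 × r_2 = ((-1)·(0) - (-1)·(-3.5616), (-1)·(-1) - (-0.5616)·(0), (-0.5616)·(-3.5616) - (-1)·(-1)) ≈ (-3.5616, 1, 1).
  Rescale (multiply by -1 so the first nonzero entry is positive): u = (3.5616, -1, -1).
  ||u|| = √((3.5616)² + (-1)² + (-1)²) = √(14.6847) ≈ 3.8321,  v_1 = u/||u|| ≈ (0.9294, -0.261, -0.261) (||v_1|| = 1).

λ_1 = 8.5616,  λ_2 = 5,  λ_3 = 4.4384;  v_1 ≈ (0.9294, -0.261, -0.261)


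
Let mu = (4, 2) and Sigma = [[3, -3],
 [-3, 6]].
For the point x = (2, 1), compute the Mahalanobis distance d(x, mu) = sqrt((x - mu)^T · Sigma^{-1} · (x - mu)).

Step 1 — centre the observation: (x - mu) = (-2, -1).

Step 2 — invert Sigma. det(Sigma) = 3·6 - (-3)² = 9.
  Sigma^{-1} = (1/det) · [[d, -b], [-b, a]] = [[0.6667, 0.3333],
 [0.3333, 0.3333]].

Step 3 — form the quadratic (x - mu)^T · Sigma^{-1} · (x - mu):
  Sigma^{-1} · (x - mu) = (-1.6667, -1).
  (x - mu)^T · [Sigma^{-1} · (x - mu)] = (-2)·(-1.6667) + (-1)·(-1) = 4.3333.

Step 4 — take square root: d = √(4.3333) ≈ 2.0817.

d(x, mu) = √(4.3333) ≈ 2.0817


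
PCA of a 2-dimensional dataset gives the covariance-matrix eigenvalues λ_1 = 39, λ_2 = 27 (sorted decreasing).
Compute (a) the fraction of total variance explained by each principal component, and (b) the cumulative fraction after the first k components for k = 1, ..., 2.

Step 1 — total variance = trace(Sigma) = Σ λ_i = 39 + 27 = 66.

Step 2 — fraction explained by component i = λ_i / Σ λ:
  PC1: 39/66 = 0.5909
  PC2: 27/66 = 0.4091

Step 3 — cumulative fraction after k components = (λ_1 + ... + λ_k) / Σ λ:
  k = 1: 39/66 = 0.5909
  k = 2: (39 + 27)/66 = 66/66 = 1

Summary (fraction, with percent):

explained: PC1 0.5909 (59.09%), PC2 0.4091 (40.91%);  cumulative: 0.5909, 1


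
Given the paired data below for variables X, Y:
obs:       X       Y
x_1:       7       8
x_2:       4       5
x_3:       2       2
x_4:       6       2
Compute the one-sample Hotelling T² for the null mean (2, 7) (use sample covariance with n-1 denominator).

Step 1 — sample mean vector:
  mean(X) = (7 + 4 + 2 + 6) / 4 = 19/4 = 4.75
  mean(Y) = (8 + 5 + 2 + 2) / 4 = 17/4 = 4.25
  x̄ = (4.75, 4.25),  deviation x̄ - mu_0 = (4.75, 4.25) - (2, 7) = (2.75, -2.75).

Step 2 — sample covariance matrix, S[i,j] = (1/(n-1)) · Σ_k (x_{k,i} - mean_i) · (x_{k,j} - mean_j), divisor n-1 = 3:
  S[X,X] = ((2.25)·(2.25) + (-0.75)·(-0.75) + (-2.75)·(-2.75) + (1.25)·(1.25)) / 3 = 14.75/3 = 4.9167
  S[X,Y] = ((2.25)·(3.75) + (-0.75)·(0.75) + (-2.75)·(-2.25) + (1.25)·(-2.25)) / 3 = 11.25/3 = 3.75
  S[Y,Y] = ((3.75)·(3.75) + (0.75)·(0.75) + (-2.25)·(-2.25) + (-2.25)·(-2.25)) / 3 = 24.75/3 = 8.25
  S = [[4.9167, 3.75],
 [3.75, 8.25]].

Step 3 — invert S. det(S) = 4.9167·8.25 - (3.75)² = 26.5.
  S^{-1} = (1/det) · [[d, -b], [-b, a]] = [[0.3113, -0.1415],
 [-0.1415, 0.1855]].

Step 4 — quadratic form (x̄ - mu_0)^T · S^{-1} · (x̄ - mu_0):
  S^{-1} · (x̄ - mu_0) = (1.2453, -0.8994),
  (x̄ - mu_0)^T · [...] = (2.75)·(1.2453) + (-2.75)·(-0.8994) = 5.8978.

Step 5 — scale by n: T² = 4 · 5.8978 = 23.5912.

T² ≈ 23.5912


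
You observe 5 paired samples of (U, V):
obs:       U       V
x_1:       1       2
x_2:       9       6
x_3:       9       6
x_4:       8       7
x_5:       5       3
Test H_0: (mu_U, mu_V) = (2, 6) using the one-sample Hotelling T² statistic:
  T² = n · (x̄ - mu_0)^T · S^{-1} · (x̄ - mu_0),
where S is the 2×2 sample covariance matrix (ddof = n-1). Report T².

Step 1 — sample mean vector:
  mean(U) = (1 + 9 + 9 + 8 + 5) / 5 = 32/5 = 6.4
  mean(V) = (2 + 6 + 6 + 7 + 3) / 5 = 24/5 = 4.8
  x̄ = (6.4, 4.8),  deviation x̄ - mu_0 = (6.4, 4.8) - (2, 6) = (4.4, -1.2).

Step 2 — sample covariance matrix, S[i,j] = (1/(n-1)) · Σ_k (x_{k,i} - mean_i) · (x_{k,j} - mean_j), divisor n-1 = 4:
  S[U,U] = ((-5.4)·(-5.4) + (2.6)·(2.6) + (2.6)·(2.6) + (1.6)·(1.6) + (-1.4)·(-1.4)) / 4 = 47.2/4 = 11.8
  S[U,V] = ((-5.4)·(-2.8) + (2.6)·(1.2) + (2.6)·(1.2) + (1.6)·(2.2) + (-1.4)·(-1.8)) / 4 = 27.4/4 = 6.85
  S[V,V] = ((-2.8)·(-2.8) + (1.2)·(1.2) + (1.2)·(1.2) + (2.2)·(2.2) + (-1.8)·(-1.8)) / 4 = 18.8/4 = 4.7
  S = [[11.8, 6.85],
 [6.85, 4.7]].

Step 3 — invert S. det(S) = 11.8·4.7 - (6.85)² = 8.5375.
  S^{-1} = (1/det) · [[d, -b], [-b, a]] = [[0.5505, -0.8023],
 [-0.8023, 1.3821]].

Step 4 — quadratic form (x̄ - mu_0)^T · S^{-1} · (x̄ - mu_0):
  S^{-1} · (x̄ - mu_0) = (3.3851, -5.1889),
  (x̄ - mu_0)^T · [...] = (4.4)·(3.3851) + (-1.2)·(-5.1889) = 21.1209.

Step 5 — scale by n: T² = 5 · 21.1209 = 105.6047.

T² ≈ 105.6047


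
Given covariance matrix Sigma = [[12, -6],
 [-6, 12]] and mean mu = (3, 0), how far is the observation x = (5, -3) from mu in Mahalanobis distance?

Step 1 — centre the observation: (x - mu) = (2, -3).

Step 2 — invert Sigma. det(Sigma) = 12·12 - (-6)² = 108.
  Sigma^{-1} = (1/det) · [[d, -b], [-b, a]] = [[0.1111, 0.0556],
 [0.0556, 0.1111]].

Step 3 — form the quadratic (x - mu)^T · Sigma^{-1} · (x - mu):
  Sigma^{-1} · (x - mu) = (0.0556, -0.2222).
  (x - mu)^T · [Sigma^{-1} · (x - mu)] = (2)·(0.0556) + (-3)·(-0.2222) = 0.7778.

Step 4 — take square root: d = √(0.7778) ≈ 0.8819.

d(x, mu) = √(0.7778) ≈ 0.8819


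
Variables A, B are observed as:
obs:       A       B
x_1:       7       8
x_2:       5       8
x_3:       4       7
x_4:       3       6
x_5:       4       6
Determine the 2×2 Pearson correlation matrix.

Step 1 — column means:
  mean(A) = (7 + 5 + 4 + 3 + 4) / 5 = 23/5 = 4.6
  mean(B) = (8 + 8 + 7 + 6 + 6) / 5 = 35/5 = 7

Step 2 — sample variances and covariances s[i,j] = (1/(n-1)) · Σ_k (x_{k,i} - mean_i) · (x_{k,j} - mean_j), with n-1 = 4:
  s[A,A] = ((2.4)·(2.4) + (0.4)·(0.4) + (-0.6)·(-0.6) + (-1.6)·(-1.6) + (-0.6)·(-0.6)) / 4 = 9.2/4 = 2.3
  s[A,B] = ((2.4)·(1) + (0.4)·(1) + (-0.6)·(0) + (-1.6)·(-1) + (-0.6)·(-1)) / 4 = 5/4 = 1.25
  s[B,B] = ((1)·(1) + (1)·(1) + (0)·(0) + (-1)·(-1) + (-1)·(-1)) / 4 = 4/4 = 1
  Sample standard deviations s_i = √(s[i,i]):
  s(A) = √(2.3) = 1.5166
  s(B) = √(1) = 1

Step 3 — r_{ij} = s_{ij} / (s_i · s_j):
  r[A,A] = 1 (diagonal).
  r[A,B] = 1.25 / (1.5166 · 1) = 1.25 / 1.5166 = 0.8242
  r[B,B] = 1 (diagonal).

R is symmetric with unit diagonal. Assembling:

R = [[1, 0.8242],
 [0.8242, 1]]


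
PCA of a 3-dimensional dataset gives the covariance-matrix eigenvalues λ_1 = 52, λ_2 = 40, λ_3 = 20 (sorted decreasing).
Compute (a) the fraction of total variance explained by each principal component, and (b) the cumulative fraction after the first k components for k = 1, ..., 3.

Step 1 — total variance = trace(Sigma) = Σ λ_i = 52 + 40 + 20 = 112.

Step 2 — fraction explained by component i = λ_i / Σ λ:
  PC1: 52/112 = 0.4643
  PC2: 40/112 = 0.3571
  PC3: 20/112 = 0.1786

Step 3 — cumulative fraction after k components = (λ_1 + ... + λ_k) / Σ λ:
  k = 1: 52/112 = 0.4643
  k = 2: (52 + 40)/112 = 92/112 = 0.8214
  k = 3: (52 + 40 + 20)/112 = 112/112 = 1

Summary (fraction, with percent):

explained: PC1 0.4643 (46.43%), PC2 0.3571 (35.71%), PC3 0.1786 (17.86%);  cumulative: 0.4643, 0.8214, 1


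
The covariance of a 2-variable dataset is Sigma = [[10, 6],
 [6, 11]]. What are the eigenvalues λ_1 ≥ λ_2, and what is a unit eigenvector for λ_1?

Step 1 — characteristic polynomial of 2×2 Sigma:
  det(Sigma - λI) = λ² - trace · λ + det = 0.
  trace = 10 + 11 = 21, det = 10·11 - (6)² = 74.
Step 2 — discriminant:
  Δ = trace² - 4·det = 441 - 296 = 145.
Step 3 — eigenvalues:
  λ = (trace ± √Δ)/2 = (21 ± 12.0416)/2,
  λ_1 = 16.5208,  λ_2 = 4.4792.

Step 4 — unit eigenvector for λ_1: solve (Sigma - λ_1 I)v = 0. First row:
  (10 - 16.5208)·v_x + (6)·v_y = 0, i.e. (-6.5208)·v_x + (6)·v_y = 0,
  so v ∝ (b, λ_1 - a) = (6, 6.5208) = u.
  ||u|| = √((6)² + (6.5208)²) = √(78.5208) ≈ 8.8612,
  v_1 = u/||u|| ≈ (0.6771, 0.7359) (||v_1|| = 1).

λ_1 = 16.5208,  λ_2 = 4.4792;  v_1 ≈ (0.6771, 0.7359)


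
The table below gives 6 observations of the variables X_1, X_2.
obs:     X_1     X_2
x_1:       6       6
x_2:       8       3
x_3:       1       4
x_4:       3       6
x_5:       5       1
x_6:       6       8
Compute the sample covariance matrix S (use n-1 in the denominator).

Step 1 — column means:
  mean(X_1) = (6 + 8 + 1 + 3 + 5 + 6) / 6 = 29/6 = 4.8333
  mean(X_2) = (6 + 3 + 4 + 6 + 1 + 8) / 6 = 28/6 = 4.6667

Step 2 — sample covariance S[i,j] = (1/(n-1)) · Σ_k (x_{k,i} - mean_i) · (x_{k,j} - mean_j), with n-1 = 5.
  S[X_1,X_1] = ((1.1667)·(1.1667) + (3.1667)·(3.1667) + (-3.8333)·(-3.8333) + (-1.8333)·(-1.8333) + (0.1667)·(0.1667) + (1.1667)·(1.1667)) / 5 = 30.8333/5 = 6.1667
  S[X_1,X_2] = ((1.1667)·(1.3333) + (3.1667)·(-1.6667) + (-3.8333)·(-0.6667) + (-1.8333)·(1.3333) + (0.1667)·(-3.6667) + (1.1667)·(3.3333)) / 5 = -0.3333/5 = -0.0667
  S[X_2,X_2] = ((1.3333)·(1.3333) + (-1.6667)·(-1.6667) + (-0.6667)·(-0.6667) + (1.3333)·(1.3333) + (-3.6667)·(-3.6667) + (3.3333)·(3.3333)) / 5 = 31.3333/5 = 6.2667

S is symmetric (S[j,i] = S[i,j]). Assembling:

S = [[6.1667, -0.0667],
 [-0.0667, 6.2667]]


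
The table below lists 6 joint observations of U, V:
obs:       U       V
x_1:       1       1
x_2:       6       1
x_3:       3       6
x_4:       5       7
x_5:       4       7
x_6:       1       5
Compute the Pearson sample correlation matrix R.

Step 1 — column means:
  mean(U) = (1 + 6 + 3 + 5 + 4 + 1) / 6 = 20/6 = 3.3333
  mean(V) = (1 + 1 + 6 + 7 + 7 + 5) / 6 = 27/6 = 4.5

Step 2 — sample variances and covariances s[i,j] = (1/(n-1)) · Σ_k (x_{k,i} - mean_i) · (x_{k,j} - mean_j), with n-1 = 5:
  s[U,U] = ((-2.3333)·(-2.3333) + (2.6667)·(2.6667) + (-0.3333)·(-0.3333) + (1.6667)·(1.6667) + (0.6667)·(0.6667) + (-2.3333)·(-2.3333)) / 5 = 21.3333/5 = 4.2667
  s[U,V] = ((-2.3333)·(-3.5) + (2.6667)·(-3.5) + (-0.3333)·(1.5) + (1.6667)·(2.5) + (0.6667)·(2.5) + (-2.3333)·(0.5)) / 5 = 3/5 = 0.6
  s[V,V] = ((-3.5)·(-3.5) + (-3.5)·(-3.5) + (1.5)·(1.5) + (2.5)·(2.5) + (2.5)·(2.5) + (0.5)·(0.5)) / 5 = 39.5/5 = 7.9
  Sample standard deviations s_i = √(s[i,i]):
  s(U) = √(4.2667) = 2.0656
  s(V) = √(7.9) = 2.8107

Step 3 — r_{ij} = s_{ij} / (s_i · s_j):
  r[U,U] = 1 (diagonal).
  r[U,V] = 0.6 / (2.0656 · 2.8107) = 0.6 / 5.8057 = 0.1033
  r[V,V] = 1 (diagonal).

R is symmetric with unit diagonal. Assembling:

R = [[1, 0.1033],
 [0.1033, 1]]


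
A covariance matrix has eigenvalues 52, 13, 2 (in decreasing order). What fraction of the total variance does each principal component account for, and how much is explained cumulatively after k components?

Step 1 — total variance = trace(Sigma) = Σ λ_i = 52 + 13 + 2 = 67.

Step 2 — fraction explained by component i = λ_i / Σ λ:
  PC1: 52/67 = 0.7761
  PC2: 13/67 = 0.194
  PC3: 2/67 = 0.0299

Step 3 — cumulative fraction after k components = (λ_1 + ... + λ_k) / Σ λ:
  k = 1: 52/67 = 0.7761
  k = 2: (52 + 13)/67 = 65/67 = 0.9701
  k = 3: (52 + 13 + 2)/67 = 67/67 = 1

Summary (fraction, with percent):

explained: PC1 0.7761 (77.61%), PC2 0.194 (19.4%), PC3 0.0299 (2.99%);  cumulative: 0.7761, 0.9701, 1


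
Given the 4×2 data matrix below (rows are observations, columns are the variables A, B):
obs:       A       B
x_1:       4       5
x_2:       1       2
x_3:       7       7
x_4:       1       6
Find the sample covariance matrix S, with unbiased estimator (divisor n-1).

Step 1 — column means:
  mean(A) = (4 + 1 + 7 + 1) / 4 = 13/4 = 3.25
  mean(B) = (5 + 2 + 7 + 6) / 4 = 20/4 = 5

Step 2 — sample covariance S[i,j] = (1/(n-1)) · Σ_k (x_{k,i} - mean_i) · (x_{k,j} - mean_j), with n-1 = 3.
  S[A,A] = ((0.75)·(0.75) + (-2.25)·(-2.25) + (3.75)·(3.75) + (-2.25)·(-2.25)) / 3 = 24.75/3 = 8.25
  S[A,B] = ((0.75)·(0) + (-2.25)·(-3) + (3.75)·(2) + (-2.25)·(1)) / 3 = 12/3 = 4
  S[B,B] = ((0)·(0) + (-3)·(-3) + (2)·(2) + (1)·(1)) / 3 = 14/3 = 4.6667

S is symmetric (S[j,i] = S[i,j]). Assembling:

S = [[8.25, 4],
 [4, 4.6667]]


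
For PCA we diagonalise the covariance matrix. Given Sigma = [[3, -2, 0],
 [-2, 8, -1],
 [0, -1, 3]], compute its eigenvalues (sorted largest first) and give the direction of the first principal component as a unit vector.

Step 1 — characteristic polynomial p(λ) = det(λI - Sigma) = λ³ - tr·λ² + c_1·λ - det, where tr = trace, c_1 = sum of the principal 2×2 minors, det = det(Sigma):
  tr = 3 + 8 + 3 = 14,
  c_1 = (3·8 - (-2)²) + (3·3 - (0)²) + (8·3 - (-1)²) = 20 + 9 + 23 = 52,
  det = 3·(8·3 - (-1)²) - (-2)·((-2)·3 - (-1)·(0)) + (0)·((-2)·(-1) - 8·(0)) = 3·(23) - (-2)·(-6) + (0)·(2) = 57.
  So p(λ) = λ³ - 14λ² + 52λ - 57.
Step 2 — look for an integer root (rational root theorem: any rational root is an integer divisor of 57). Testing λ = 3:
  p(3) = 27 - 126 + 156 - 57 = 0  ✓
  Dividing out (λ - 3): p(λ) = (λ - 3)(λ² - 11λ + 19).
Step 3 — remaining eigenvalues from the quadratic λ² - 11λ + 19 = 0:
  Δ = 11² - 4·19 = 121 - 76 = 45,  λ = (11 ± √45)/2 = (11 ± 6.7082)/2 ≈ 8.8541 or 2.1459.
  Sorted: λ_1 = 8.8541,  λ_2 = 3,  λ_3 = 2.1459  (check: sum = 14 = tr ✓).

Step 4 — unit eigenvector for λ_1 ≈ 8.8541: v spans the null space of (Sigma - λ_1 I), whose rows are
  r_1 = (-5.8541, -2, 0),  r_2 = (-2, -0.8541, -1),  r_3 = (0, -1, -5.8541).
  v is orthogonal to every row, so take v ∝ r_1 × r_2 = ((-2)·(-1) - (0)·(-0.8541), (0)·(-2) - (-5.8541)·(-1), (-5.8541)·(-0.8541) - (-2)·(-2)) ≈ (2, -5.8541, 1).
  Let u = (2, -5.8541, 1).
  ||u|| = √((2)² + (-5.8541)² + (1)²) = √(39.2705) ≈ 6.2666,  v_1 = u/||u|| ≈ (0.3192, -0.9342, 0.1596) (||v_1|| = 1).

λ_1 = 8.8541,  λ_2 = 3,  λ_3 = 2.1459;  v_1 ≈ (0.3192, -0.9342, 0.1596)


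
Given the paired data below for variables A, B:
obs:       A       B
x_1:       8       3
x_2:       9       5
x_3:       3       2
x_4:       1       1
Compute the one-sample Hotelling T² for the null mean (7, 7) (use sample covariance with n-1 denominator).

Step 1 — sample mean vector:
  mean(A) = (8 + 9 + 3 + 1) / 4 = 21/4 = 5.25
  mean(B) = (3 + 5 + 2 + 1) / 4 = 11/4 = 2.75
  x̄ = (5.25, 2.75),  deviation x̄ - mu_0 = (5.25, 2.75) - (7, 7) = (-1.75, -4.25).

Step 2 — sample covariance matrix, S[i,j] = (1/(n-1)) · Σ_k (x_{k,i} - mean_i) · (x_{k,j} - mean_j), divisor n-1 = 3:
  S[A,A] = ((2.75)·(2.75) + (3.75)·(3.75) + (-2.25)·(-2.25) + (-4.25)·(-4.25)) / 3 = 44.75/3 = 14.9167
  S[A,B] = ((2.75)·(0.25) + (3.75)·(2.25) + (-2.25)·(-0.75) + (-4.25)·(-1.75)) / 3 = 18.25/3 = 6.0833
  S[B,B] = ((0.25)·(0.25) + (2.25)·(2.25) + (-0.75)·(-0.75) + (-1.75)·(-1.75)) / 3 = 8.75/3 = 2.9167
  S = [[14.9167, 6.0833],
 [6.0833, 2.9167]].

Step 3 — invert S. det(S) = 14.9167·2.9167 - (6.0833)² = 6.5.
  S^{-1} = (1/det) · [[d, -b], [-b, a]] = [[0.4487, -0.9359],
 [-0.9359, 2.2949]].

Step 4 — quadratic form (x̄ - mu_0)^T · S^{-1} · (x̄ - mu_0):
  S^{-1} · (x̄ - mu_0) = (3.1923, -8.1154),
  (x̄ - mu_0)^T · [...] = (-1.75)·(3.1923) + (-4.25)·(-8.1154) = 28.9038.

Step 5 — scale by n: T² = 4 · 28.9038 = 115.6154.

T² ≈ 115.6154


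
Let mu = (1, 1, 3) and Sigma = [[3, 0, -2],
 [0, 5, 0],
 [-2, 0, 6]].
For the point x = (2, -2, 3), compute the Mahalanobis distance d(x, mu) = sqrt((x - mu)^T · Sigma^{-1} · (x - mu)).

Step 1 — centre the observation: (x - mu) = (1, -3, 0).

Step 2 — invert Sigma (cofactor / det for 3×3, or solve directly):
  Sigma^{-1} = [[0.4286, 0, 0.1429],
 [0, 0.2, 0],
 [0.1429, 0, 0.2143]].

Step 3 — form the quadratic (x - mu)^T · Sigma^{-1} · (x - mu):
  Sigma^{-1} · (x - mu) = (0.4286, -0.6, 0.1429).
  (x - mu)^T · [Sigma^{-1} · (x - mu)] = (1)·(0.4286) + (-3)·(-0.6) + (0)·(0.1429) = 2.2286.

Step 4 — take square root: d = √(2.2286) ≈ 1.4928.

d(x, mu) = √(2.2286) ≈ 1.4928


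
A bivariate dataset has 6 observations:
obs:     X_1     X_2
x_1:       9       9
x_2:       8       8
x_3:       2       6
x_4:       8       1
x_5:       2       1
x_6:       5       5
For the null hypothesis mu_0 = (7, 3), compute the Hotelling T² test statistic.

Step 1 — sample mean vector:
  mean(X_1) = (9 + 8 + 2 + 8 + 2 + 5) / 6 = 34/6 = 5.6667
  mean(X_2) = (9 + 8 + 6 + 1 + 1 + 5) / 6 = 30/6 = 5
  x̄ = (5.6667, 5),  deviation x̄ - mu_0 = (5.6667, 5) - (7, 3) = (-1.3333, 2).

Step 2 — sample covariance matrix, S[i,j] = (1/(n-1)) · Σ_k (x_{k,i} - mean_i) · (x_{k,j} - mean_j), divisor n-1 = 5:
  S[X_1,X_1] = ((3.3333)·(3.3333) + (2.3333)·(2.3333) + (-3.6667)·(-3.6667) + (2.3333)·(2.3333) + (-3.6667)·(-3.6667) + (-0.6667)·(-0.6667)) / 5 = 49.3333/5 = 9.8667
  S[X_1,X_2] = ((3.3333)·(4) + (2.3333)·(3) + (-3.6667)·(1) + (2.3333)·(-4) + (-3.6667)·(-4) + (-0.6667)·(0)) / 5 = 22/5 = 4.4
  S[X_2,X_2] = ((4)·(4) + (3)·(3) + (1)·(1) + (-4)·(-4) + (-4)·(-4) + (0)·(0)) / 5 = 58/5 = 11.6
  S = [[9.8667, 4.4],
 [4.4, 11.6]].

Step 3 — invert S. det(S) = 9.8667·11.6 - (4.4)² = 95.0933.
  S^{-1} = (1/det) · [[d, -b], [-b, a]] = [[0.122, -0.0463],
 [-0.0463, 0.1038]].

Step 4 — quadratic form (x̄ - mu_0)^T · S^{-1} · (x̄ - mu_0):
  S^{-1} · (x̄ - mu_0) = (-0.2552, 0.2692),
  (x̄ - mu_0)^T · [...] = (-1.3333)·(-0.2552) + (2)·(0.2692) = 0.8787.

Step 5 — scale by n: T² = 6 · 0.8787 = 5.272.

T² ≈ 5.272


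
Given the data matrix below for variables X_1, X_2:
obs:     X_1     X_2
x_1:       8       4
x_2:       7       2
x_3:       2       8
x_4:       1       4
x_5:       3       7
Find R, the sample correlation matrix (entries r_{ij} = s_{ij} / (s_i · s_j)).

Step 1 — column means:
  mean(X_1) = (8 + 7 + 2 + 1 + 3) / 5 = 21/5 = 4.2
  mean(X_2) = (4 + 2 + 8 + 4 + 7) / 5 = 25/5 = 5

Step 2 — sample variances and covariances s[i,j] = (1/(n-1)) · Σ_k (x_{k,i} - mean_i) · (x_{k,j} - mean_j), with n-1 = 4:
  s[X_1,X_1] = ((3.8)·(3.8) + (2.8)·(2.8) + (-2.2)·(-2.2) + (-3.2)·(-3.2) + (-1.2)·(-1.2)) / 4 = 38.8/4 = 9.7
  s[X_1,X_2] = ((3.8)·(-1) + (2.8)·(-3) + (-2.2)·(3) + (-3.2)·(-1) + (-1.2)·(2)) / 4 = -18/4 = -4.5
  s[X_2,X_2] = ((-1)·(-1) + (-3)·(-3) + (3)·(3) + (-1)·(-1) + (2)·(2)) / 4 = 24/4 = 6
  Sample standard deviations s_i = √(s[i,i]):
  s(X_1) = √(9.7) = 3.1145
  s(X_2) = √(6) = 2.4495

Step 3 — r_{ij} = s_{ij} / (s_i · s_j):
  r[X_1,X_1] = 1 (diagonal).
  r[X_1,X_2] = -4.5 / (3.1145 · 2.4495) = -4.5 / 7.6289 = -0.5899
  r[X_2,X_2] = 1 (diagonal).

R is symmetric with unit diagonal. Assembling:

R = [[1, -0.5899],
 [-0.5899, 1]]


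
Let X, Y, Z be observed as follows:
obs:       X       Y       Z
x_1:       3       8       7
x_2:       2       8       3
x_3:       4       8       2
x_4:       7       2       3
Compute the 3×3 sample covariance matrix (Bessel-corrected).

Step 1 — column means:
  mean(X) = (3 + 2 + 4 + 7) / 4 = 16/4 = 4
  mean(Y) = (8 + 8 + 8 + 2) / 4 = 26/4 = 6.5
  mean(Z) = (7 + 3 + 2 + 3) / 4 = 15/4 = 3.75

Step 2 — sample covariance S[i,j] = (1/(n-1)) · Σ_k (x_{k,i} - mean_i) · (x_{k,j} - mean_j), with n-1 = 3.
  S[X,X] = ((-1)·(-1) + (-2)·(-2) + (0)·(0) + (3)·(3)) / 3 = 14/3 = 4.6667
  S[X,Y] = ((-1)·(1.5) + (-2)·(1.5) + (0)·(1.5) + (3)·(-4.5)) / 3 = -18/3 = -6
  S[X,Z] = ((-1)·(3.25) + (-2)·(-0.75) + (0)·(-1.75) + (3)·(-0.75)) / 3 = -4/3 = -1.3333
  S[Y,Y] = ((1.5)·(1.5) + (1.5)·(1.5) + (1.5)·(1.5) + (-4.5)·(-4.5)) / 3 = 27/3 = 9
  S[Y,Z] = ((1.5)·(3.25) + (1.5)·(-0.75) + (1.5)·(-1.75) + (-4.5)·(-0.75)) / 3 = 4.5/3 = 1.5
  S[Z,Z] = ((3.25)·(3.25) + (-0.75)·(-0.75) + (-1.75)·(-1.75) + (-0.75)·(-0.75)) / 3 = 14.75/3 = 4.9167

S is symmetric (S[j,i] = S[i,j]). Assembling:

S = [[4.6667, -6, -1.3333],
 [-6, 9, 1.5],
 [-1.3333, 1.5, 4.9167]]


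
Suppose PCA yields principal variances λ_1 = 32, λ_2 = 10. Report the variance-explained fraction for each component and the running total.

Step 1 — total variance = trace(Sigma) = Σ λ_i = 32 + 10 = 42.

Step 2 — fraction explained by component i = λ_i / Σ λ:
  PC1: 32/42 = 0.7619
  PC2: 10/42 = 0.2381

Step 3 — cumulative fraction after k components = (λ_1 + ... + λ_k) / Σ λ:
  k = 1: 32/42 = 0.7619
  k = 2: (32 + 10)/42 = 42/42 = 1

Summary (fraction, with percent):

explained: PC1 0.7619 (76.19%), PC2 0.2381 (23.81%);  cumulative: 0.7619, 1


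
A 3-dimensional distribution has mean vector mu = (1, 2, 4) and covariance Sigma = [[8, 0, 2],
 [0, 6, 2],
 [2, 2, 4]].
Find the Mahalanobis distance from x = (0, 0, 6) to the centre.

Step 1 — centre the observation: (x - mu) = (-1, -2, 2).

Step 2 — invert Sigma (cofactor / det for 3×3, or solve directly):
  Sigma^{-1} = [[0.1471, 0.0294, -0.0882],
 [0.0294, 0.2059, -0.1176],
 [-0.0882, -0.1176, 0.3529]].

Step 3 — form the quadratic (x - mu)^T · Sigma^{-1} · (x - mu):
  Sigma^{-1} · (x - mu) = (-0.3824, -0.6765, 1.0294).
  (x - mu)^T · [Sigma^{-1} · (x - mu)] = (-1)·(-0.3824) + (-2)·(-0.6765) + (2)·(1.0294) = 3.7941.

Step 4 — take square root: d = √(3.7941) ≈ 1.9478.

d(x, mu) = √(3.7941) ≈ 1.9478


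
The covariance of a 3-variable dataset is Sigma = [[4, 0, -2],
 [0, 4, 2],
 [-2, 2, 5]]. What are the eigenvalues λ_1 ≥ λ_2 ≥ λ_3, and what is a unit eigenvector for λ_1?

Step 1 — characteristic polynomial p(λ) = det(λI - Sigma) = λ³ - tr·λ² + c_1·λ - det, where tr = trace, c_1 = sum of the principal 2×2 minors, det = det(Sigma):
  tr = 4 + 4 + 5 = 13,
  c_1 = (4·4 - (0)²) + (4·5 - (-2)²) + (4·5 - (2)²) = 16 + 16 + 16 = 48,
  det = 4·(4·5 - (2)²) - (0)·((0)·5 - (2)·(-2)) + (-2)·((0)·(2) - 4·(-2)) = 4·(16) - (0)·(4) + (-2)·(8) = 48.
  So p(λ) = λ³ - 13λ² + 48λ - 48.
Step 2 — look for an integer root (rational root theorem: any rational root is an integer divisor of 48). Testing λ = 4:
  p(4) = 64 - 208 + 192 - 48 = 0  ✓
  Dividing out (λ - 4): p(λ) = (λ - 4)(λ² - 9λ + 12).
Step 3 — remaining eigenvalues from the quadratic λ² - 9λ + 12 = 0:
  Δ = 9² - 4·12 = 81 - 48 = 33,  λ = (9 ± √33)/2 = (9 ± 5.7446)/2 ≈ 7.3723 or 1.6277.
  Sorted: λ_1 = 7.3723,  λ_2 = 4,  λ_3 = 1.6277  (check: sum = 13 = tr ✓).

Step 4 — unit eigenvector for λ_1 ≈ 7.3723: v spans the null space of (Sigma - λ_1 I), whose rows are
  r_1 = (-3.3723, 0, -2),  r_2 = (0, -3.3723, 2),  r_3 = (-2, 2, -2.3723).
  v is orthogonal to every row, so take v ∝ r_1 × r_2 = ((0)·(2) - (-2)·(-3.3723), (-2)·(0) - (-3.3723)·(2), (-3.3723)·(-3.3723) - (0)·(0)) ≈ (-6.7446, 6.7446, 11.3723).
  Rescale (multiply by -1 so the first nonzero entry is positive): u = (6.7446, -6.7446, -11.3723).
  ||u|| = √((6.7446)² + (-6.7446)² + (-11.3723)²) = √(220.307) ≈ 14.8427,  v_1 = u/||u|| ≈ (0.4544, -0.4544, -0.7662) (||v_1|| = 1).

λ_1 = 7.3723,  λ_2 = 4,  λ_3 = 1.6277;  v_1 ≈ (0.4544, -0.4544, -0.7662)


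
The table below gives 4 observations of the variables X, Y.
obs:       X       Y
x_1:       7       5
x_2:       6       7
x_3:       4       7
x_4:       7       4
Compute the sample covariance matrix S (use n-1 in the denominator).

Step 1 — column means:
  mean(X) = (7 + 6 + 4 + 7) / 4 = 24/4 = 6
  mean(Y) = (5 + 7 + 7 + 4) / 4 = 23/4 = 5.75

Step 2 — sample covariance S[i,j] = (1/(n-1)) · Σ_k (x_{k,i} - mean_i) · (x_{k,j} - mean_j), with n-1 = 3.
  S[X,X] = ((1)·(1) + (0)·(0) + (-2)·(-2) + (1)·(1)) / 3 = 6/3 = 2
  S[X,Y] = ((1)·(-0.75) + (0)·(1.25) + (-2)·(1.25) + (1)·(-1.75)) / 3 = -5/3 = -1.6667
  S[Y,Y] = ((-0.75)·(-0.75) + (1.25)·(1.25) + (1.25)·(1.25) + (-1.75)·(-1.75)) / 3 = 6.75/3 = 2.25

S is symmetric (S[j,i] = S[i,j]). Assembling:

S = [[2, -1.6667],
 [-1.6667, 2.25]]
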